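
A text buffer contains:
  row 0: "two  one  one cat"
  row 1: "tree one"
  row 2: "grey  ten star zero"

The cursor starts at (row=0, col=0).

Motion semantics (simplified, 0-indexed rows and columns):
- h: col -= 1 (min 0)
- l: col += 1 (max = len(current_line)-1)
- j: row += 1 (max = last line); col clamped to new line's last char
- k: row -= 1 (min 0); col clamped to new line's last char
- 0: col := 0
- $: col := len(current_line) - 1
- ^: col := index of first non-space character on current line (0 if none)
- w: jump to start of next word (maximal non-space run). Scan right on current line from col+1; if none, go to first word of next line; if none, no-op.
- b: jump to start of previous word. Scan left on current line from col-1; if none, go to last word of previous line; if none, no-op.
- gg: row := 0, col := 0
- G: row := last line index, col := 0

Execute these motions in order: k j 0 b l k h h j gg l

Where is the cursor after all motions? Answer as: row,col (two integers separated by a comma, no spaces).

Answer: 0,1

Derivation:
After 1 (k): row=0 col=0 char='t'
After 2 (j): row=1 col=0 char='t'
After 3 (0): row=1 col=0 char='t'
After 4 (b): row=0 col=14 char='c'
After 5 (l): row=0 col=15 char='a'
After 6 (k): row=0 col=15 char='a'
After 7 (h): row=0 col=14 char='c'
After 8 (h): row=0 col=13 char='_'
After 9 (j): row=1 col=7 char='e'
After 10 (gg): row=0 col=0 char='t'
After 11 (l): row=0 col=1 char='w'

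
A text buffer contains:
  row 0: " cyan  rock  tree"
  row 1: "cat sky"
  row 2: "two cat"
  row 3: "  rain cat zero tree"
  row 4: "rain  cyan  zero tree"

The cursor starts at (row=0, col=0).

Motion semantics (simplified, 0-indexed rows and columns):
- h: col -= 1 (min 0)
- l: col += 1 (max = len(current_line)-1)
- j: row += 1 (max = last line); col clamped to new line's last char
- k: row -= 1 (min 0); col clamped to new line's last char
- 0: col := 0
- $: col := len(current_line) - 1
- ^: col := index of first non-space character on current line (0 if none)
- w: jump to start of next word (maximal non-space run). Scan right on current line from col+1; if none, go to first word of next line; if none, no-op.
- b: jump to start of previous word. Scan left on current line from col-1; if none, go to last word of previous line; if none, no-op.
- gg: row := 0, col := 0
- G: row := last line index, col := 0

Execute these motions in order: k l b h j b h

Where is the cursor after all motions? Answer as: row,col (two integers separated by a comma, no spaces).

After 1 (k): row=0 col=0 char='_'
After 2 (l): row=0 col=1 char='c'
After 3 (b): row=0 col=1 char='c'
After 4 (h): row=0 col=0 char='_'
After 5 (j): row=1 col=0 char='c'
After 6 (b): row=0 col=13 char='t'
After 7 (h): row=0 col=12 char='_'

Answer: 0,12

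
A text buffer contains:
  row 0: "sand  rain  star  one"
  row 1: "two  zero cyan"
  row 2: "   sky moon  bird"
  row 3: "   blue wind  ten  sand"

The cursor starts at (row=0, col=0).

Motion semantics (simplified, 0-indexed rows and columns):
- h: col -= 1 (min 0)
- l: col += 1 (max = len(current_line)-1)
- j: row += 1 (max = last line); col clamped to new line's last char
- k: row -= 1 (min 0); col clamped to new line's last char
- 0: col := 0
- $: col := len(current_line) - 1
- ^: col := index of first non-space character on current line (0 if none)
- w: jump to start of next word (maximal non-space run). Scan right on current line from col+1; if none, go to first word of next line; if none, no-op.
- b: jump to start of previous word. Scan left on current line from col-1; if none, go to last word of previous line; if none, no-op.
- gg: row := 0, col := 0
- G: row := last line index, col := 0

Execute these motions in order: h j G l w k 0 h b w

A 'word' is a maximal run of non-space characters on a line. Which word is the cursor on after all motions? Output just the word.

Answer: sky

Derivation:
After 1 (h): row=0 col=0 char='s'
After 2 (j): row=1 col=0 char='t'
After 3 (G): row=3 col=0 char='_'
After 4 (l): row=3 col=1 char='_'
After 5 (w): row=3 col=3 char='b'
After 6 (k): row=2 col=3 char='s'
After 7 (0): row=2 col=0 char='_'
After 8 (h): row=2 col=0 char='_'
After 9 (b): row=1 col=10 char='c'
After 10 (w): row=2 col=3 char='s'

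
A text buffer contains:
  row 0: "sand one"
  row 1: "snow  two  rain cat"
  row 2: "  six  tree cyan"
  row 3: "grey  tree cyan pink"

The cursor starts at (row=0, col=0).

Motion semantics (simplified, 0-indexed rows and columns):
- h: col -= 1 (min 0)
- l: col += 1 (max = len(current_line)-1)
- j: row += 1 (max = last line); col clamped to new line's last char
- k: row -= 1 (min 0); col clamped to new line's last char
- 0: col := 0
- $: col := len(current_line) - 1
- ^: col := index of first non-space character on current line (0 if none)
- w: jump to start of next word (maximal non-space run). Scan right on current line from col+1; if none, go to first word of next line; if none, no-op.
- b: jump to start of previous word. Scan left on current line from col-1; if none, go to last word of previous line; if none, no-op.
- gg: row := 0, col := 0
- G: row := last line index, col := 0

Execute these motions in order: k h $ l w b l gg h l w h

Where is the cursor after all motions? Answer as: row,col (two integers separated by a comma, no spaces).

After 1 (k): row=0 col=0 char='s'
After 2 (h): row=0 col=0 char='s'
After 3 ($): row=0 col=7 char='e'
After 4 (l): row=0 col=7 char='e'
After 5 (w): row=1 col=0 char='s'
After 6 (b): row=0 col=5 char='o'
After 7 (l): row=0 col=6 char='n'
After 8 (gg): row=0 col=0 char='s'
After 9 (h): row=0 col=0 char='s'
After 10 (l): row=0 col=1 char='a'
After 11 (w): row=0 col=5 char='o'
After 12 (h): row=0 col=4 char='_'

Answer: 0,4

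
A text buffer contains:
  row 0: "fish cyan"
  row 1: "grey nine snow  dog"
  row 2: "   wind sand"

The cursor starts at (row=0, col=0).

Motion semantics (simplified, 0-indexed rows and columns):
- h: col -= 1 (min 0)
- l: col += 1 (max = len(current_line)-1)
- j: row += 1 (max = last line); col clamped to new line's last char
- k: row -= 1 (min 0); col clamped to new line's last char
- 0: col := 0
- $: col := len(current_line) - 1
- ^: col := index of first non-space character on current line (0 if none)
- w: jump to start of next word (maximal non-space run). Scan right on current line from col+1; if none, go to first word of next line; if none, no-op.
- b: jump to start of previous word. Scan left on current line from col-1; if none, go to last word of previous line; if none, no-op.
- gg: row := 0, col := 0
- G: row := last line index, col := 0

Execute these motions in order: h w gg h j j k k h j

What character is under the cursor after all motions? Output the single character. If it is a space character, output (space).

Answer: g

Derivation:
After 1 (h): row=0 col=0 char='f'
After 2 (w): row=0 col=5 char='c'
After 3 (gg): row=0 col=0 char='f'
After 4 (h): row=0 col=0 char='f'
After 5 (j): row=1 col=0 char='g'
After 6 (j): row=2 col=0 char='_'
After 7 (k): row=1 col=0 char='g'
After 8 (k): row=0 col=0 char='f'
After 9 (h): row=0 col=0 char='f'
After 10 (j): row=1 col=0 char='g'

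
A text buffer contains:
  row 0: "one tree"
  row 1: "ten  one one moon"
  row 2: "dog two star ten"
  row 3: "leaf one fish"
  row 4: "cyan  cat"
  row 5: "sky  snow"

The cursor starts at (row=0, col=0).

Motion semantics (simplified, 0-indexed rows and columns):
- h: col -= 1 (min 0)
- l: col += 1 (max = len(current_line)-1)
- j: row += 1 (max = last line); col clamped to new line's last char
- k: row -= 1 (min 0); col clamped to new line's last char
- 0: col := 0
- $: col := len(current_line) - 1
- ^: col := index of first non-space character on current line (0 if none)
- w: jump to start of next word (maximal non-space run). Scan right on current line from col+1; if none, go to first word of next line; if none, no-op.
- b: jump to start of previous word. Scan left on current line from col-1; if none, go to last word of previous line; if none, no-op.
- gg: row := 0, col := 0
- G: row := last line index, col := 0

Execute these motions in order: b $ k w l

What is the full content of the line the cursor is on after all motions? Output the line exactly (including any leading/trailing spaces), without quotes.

Answer: ten  one one moon

Derivation:
After 1 (b): row=0 col=0 char='o'
After 2 ($): row=0 col=7 char='e'
After 3 (k): row=0 col=7 char='e'
After 4 (w): row=1 col=0 char='t'
After 5 (l): row=1 col=1 char='e'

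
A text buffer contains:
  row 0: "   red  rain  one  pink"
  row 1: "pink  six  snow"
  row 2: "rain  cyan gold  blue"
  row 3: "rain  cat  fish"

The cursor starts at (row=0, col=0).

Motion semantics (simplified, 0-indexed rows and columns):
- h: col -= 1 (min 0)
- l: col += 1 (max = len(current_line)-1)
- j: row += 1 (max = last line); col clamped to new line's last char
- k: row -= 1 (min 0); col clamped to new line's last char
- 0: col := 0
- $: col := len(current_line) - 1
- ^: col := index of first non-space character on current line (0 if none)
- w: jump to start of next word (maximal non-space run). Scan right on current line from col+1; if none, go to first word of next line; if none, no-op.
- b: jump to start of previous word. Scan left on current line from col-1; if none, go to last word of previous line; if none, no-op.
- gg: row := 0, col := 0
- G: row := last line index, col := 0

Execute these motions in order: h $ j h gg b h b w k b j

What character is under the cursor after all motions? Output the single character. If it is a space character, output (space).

After 1 (h): row=0 col=0 char='_'
After 2 ($): row=0 col=22 char='k'
After 3 (j): row=1 col=14 char='w'
After 4 (h): row=1 col=13 char='o'
After 5 (gg): row=0 col=0 char='_'
After 6 (b): row=0 col=0 char='_'
After 7 (h): row=0 col=0 char='_'
After 8 (b): row=0 col=0 char='_'
After 9 (w): row=0 col=3 char='r'
After 10 (k): row=0 col=3 char='r'
After 11 (b): row=0 col=3 char='r'
After 12 (j): row=1 col=3 char='k'

Answer: k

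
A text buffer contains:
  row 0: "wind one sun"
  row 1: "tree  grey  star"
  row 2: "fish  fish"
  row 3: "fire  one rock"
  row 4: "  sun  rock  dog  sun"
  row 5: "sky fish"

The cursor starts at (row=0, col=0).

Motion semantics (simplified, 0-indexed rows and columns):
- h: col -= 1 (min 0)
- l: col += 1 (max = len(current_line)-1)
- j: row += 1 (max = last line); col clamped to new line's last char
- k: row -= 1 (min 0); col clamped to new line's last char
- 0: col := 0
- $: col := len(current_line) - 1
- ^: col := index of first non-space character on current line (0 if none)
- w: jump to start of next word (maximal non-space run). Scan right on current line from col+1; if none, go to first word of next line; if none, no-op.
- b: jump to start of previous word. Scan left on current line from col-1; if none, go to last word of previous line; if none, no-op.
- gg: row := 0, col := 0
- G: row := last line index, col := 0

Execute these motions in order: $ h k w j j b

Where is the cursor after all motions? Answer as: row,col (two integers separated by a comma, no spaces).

Answer: 2,6

Derivation:
After 1 ($): row=0 col=11 char='n'
After 2 (h): row=0 col=10 char='u'
After 3 (k): row=0 col=10 char='u'
After 4 (w): row=1 col=0 char='t'
After 5 (j): row=2 col=0 char='f'
After 6 (j): row=3 col=0 char='f'
After 7 (b): row=2 col=6 char='f'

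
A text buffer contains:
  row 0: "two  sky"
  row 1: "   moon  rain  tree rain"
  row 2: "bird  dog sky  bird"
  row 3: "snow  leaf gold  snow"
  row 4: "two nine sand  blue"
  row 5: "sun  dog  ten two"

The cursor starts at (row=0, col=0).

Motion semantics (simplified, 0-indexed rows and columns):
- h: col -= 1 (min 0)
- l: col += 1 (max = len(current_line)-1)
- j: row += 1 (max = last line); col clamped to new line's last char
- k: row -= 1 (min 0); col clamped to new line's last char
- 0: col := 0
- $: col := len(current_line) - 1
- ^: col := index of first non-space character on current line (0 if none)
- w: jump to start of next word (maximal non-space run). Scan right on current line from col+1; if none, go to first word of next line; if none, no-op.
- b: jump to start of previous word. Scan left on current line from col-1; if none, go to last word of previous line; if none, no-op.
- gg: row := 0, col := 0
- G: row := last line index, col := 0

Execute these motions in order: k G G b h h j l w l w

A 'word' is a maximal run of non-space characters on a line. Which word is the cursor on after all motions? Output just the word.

After 1 (k): row=0 col=0 char='t'
After 2 (G): row=5 col=0 char='s'
After 3 (G): row=5 col=0 char='s'
After 4 (b): row=4 col=15 char='b'
After 5 (h): row=4 col=14 char='_'
After 6 (h): row=4 col=13 char='_'
After 7 (j): row=5 col=13 char='_'
After 8 (l): row=5 col=14 char='t'
After 9 (w): row=5 col=14 char='t'
After 10 (l): row=5 col=15 char='w'
After 11 (w): row=5 col=15 char='w'

Answer: two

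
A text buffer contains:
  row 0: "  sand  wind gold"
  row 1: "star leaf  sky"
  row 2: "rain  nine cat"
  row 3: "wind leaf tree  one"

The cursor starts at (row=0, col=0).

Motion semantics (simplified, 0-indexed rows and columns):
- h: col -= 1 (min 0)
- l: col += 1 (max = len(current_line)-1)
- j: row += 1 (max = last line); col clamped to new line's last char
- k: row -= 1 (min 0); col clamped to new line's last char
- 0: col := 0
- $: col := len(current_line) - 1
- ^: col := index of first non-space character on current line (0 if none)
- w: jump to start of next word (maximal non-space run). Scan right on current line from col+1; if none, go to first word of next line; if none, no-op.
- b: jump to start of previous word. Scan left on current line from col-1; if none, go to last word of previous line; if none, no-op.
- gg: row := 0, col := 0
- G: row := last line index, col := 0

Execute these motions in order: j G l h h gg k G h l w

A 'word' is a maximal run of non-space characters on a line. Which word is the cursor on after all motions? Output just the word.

Answer: leaf

Derivation:
After 1 (j): row=1 col=0 char='s'
After 2 (G): row=3 col=0 char='w'
After 3 (l): row=3 col=1 char='i'
After 4 (h): row=3 col=0 char='w'
After 5 (h): row=3 col=0 char='w'
After 6 (gg): row=0 col=0 char='_'
After 7 (k): row=0 col=0 char='_'
After 8 (G): row=3 col=0 char='w'
After 9 (h): row=3 col=0 char='w'
After 10 (l): row=3 col=1 char='i'
After 11 (w): row=3 col=5 char='l'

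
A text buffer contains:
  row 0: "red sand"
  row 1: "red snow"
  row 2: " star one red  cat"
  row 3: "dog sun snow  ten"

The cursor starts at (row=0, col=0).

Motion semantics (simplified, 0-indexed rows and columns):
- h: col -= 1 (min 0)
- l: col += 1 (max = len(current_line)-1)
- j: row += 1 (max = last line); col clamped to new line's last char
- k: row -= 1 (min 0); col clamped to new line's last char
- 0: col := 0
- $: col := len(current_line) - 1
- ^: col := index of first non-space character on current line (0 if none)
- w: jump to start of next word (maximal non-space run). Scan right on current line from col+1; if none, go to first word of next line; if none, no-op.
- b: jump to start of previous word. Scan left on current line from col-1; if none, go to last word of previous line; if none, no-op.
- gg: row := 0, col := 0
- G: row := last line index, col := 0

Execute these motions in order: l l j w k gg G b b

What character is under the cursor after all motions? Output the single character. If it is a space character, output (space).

After 1 (l): row=0 col=1 char='e'
After 2 (l): row=0 col=2 char='d'
After 3 (j): row=1 col=2 char='d'
After 4 (w): row=1 col=4 char='s'
After 5 (k): row=0 col=4 char='s'
After 6 (gg): row=0 col=0 char='r'
After 7 (G): row=3 col=0 char='d'
After 8 (b): row=2 col=15 char='c'
After 9 (b): row=2 col=10 char='r'

Answer: r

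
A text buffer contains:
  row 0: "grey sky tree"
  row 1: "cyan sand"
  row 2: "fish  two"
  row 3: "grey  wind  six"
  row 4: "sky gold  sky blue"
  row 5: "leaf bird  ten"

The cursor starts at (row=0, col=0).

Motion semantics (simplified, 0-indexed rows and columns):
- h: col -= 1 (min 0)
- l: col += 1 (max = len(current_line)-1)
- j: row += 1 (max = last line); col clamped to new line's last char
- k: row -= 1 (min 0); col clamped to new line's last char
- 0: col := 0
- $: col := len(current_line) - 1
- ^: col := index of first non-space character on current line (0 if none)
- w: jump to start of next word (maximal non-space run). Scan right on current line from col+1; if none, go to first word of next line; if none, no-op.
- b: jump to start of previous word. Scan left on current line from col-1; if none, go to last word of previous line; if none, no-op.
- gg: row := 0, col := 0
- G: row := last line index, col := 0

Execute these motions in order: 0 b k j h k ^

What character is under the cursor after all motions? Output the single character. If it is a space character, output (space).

Answer: g

Derivation:
After 1 (0): row=0 col=0 char='g'
After 2 (b): row=0 col=0 char='g'
After 3 (k): row=0 col=0 char='g'
After 4 (j): row=1 col=0 char='c'
After 5 (h): row=1 col=0 char='c'
After 6 (k): row=0 col=0 char='g'
After 7 (^): row=0 col=0 char='g'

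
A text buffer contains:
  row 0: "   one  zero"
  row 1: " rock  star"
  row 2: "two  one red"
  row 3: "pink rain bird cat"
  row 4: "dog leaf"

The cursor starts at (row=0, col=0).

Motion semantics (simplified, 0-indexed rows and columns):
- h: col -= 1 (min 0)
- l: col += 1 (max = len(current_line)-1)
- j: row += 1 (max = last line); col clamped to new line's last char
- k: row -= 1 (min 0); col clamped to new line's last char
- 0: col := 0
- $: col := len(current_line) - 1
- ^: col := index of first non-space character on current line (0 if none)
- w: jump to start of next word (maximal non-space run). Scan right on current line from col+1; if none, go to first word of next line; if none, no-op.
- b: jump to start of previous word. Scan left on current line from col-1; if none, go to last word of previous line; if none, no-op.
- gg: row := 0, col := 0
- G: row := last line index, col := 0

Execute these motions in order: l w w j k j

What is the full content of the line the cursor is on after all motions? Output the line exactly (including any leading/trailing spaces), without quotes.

Answer:  rock  star

Derivation:
After 1 (l): row=0 col=1 char='_'
After 2 (w): row=0 col=3 char='o'
After 3 (w): row=0 col=8 char='z'
After 4 (j): row=1 col=8 char='t'
After 5 (k): row=0 col=8 char='z'
After 6 (j): row=1 col=8 char='t'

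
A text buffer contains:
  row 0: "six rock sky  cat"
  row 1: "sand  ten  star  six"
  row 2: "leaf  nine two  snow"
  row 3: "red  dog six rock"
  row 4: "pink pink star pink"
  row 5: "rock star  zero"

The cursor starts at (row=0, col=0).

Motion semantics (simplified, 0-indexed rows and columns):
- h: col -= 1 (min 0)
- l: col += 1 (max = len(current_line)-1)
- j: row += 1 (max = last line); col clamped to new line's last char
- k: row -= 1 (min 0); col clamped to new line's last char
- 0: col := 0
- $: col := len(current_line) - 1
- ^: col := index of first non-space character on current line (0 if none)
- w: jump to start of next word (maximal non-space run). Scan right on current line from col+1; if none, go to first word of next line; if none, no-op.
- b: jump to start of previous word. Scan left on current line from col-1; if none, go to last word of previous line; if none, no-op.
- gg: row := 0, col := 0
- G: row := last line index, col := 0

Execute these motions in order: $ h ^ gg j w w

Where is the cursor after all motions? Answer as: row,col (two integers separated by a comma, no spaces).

After 1 ($): row=0 col=16 char='t'
After 2 (h): row=0 col=15 char='a'
After 3 (^): row=0 col=0 char='s'
After 4 (gg): row=0 col=0 char='s'
After 5 (j): row=1 col=0 char='s'
After 6 (w): row=1 col=6 char='t'
After 7 (w): row=1 col=11 char='s'

Answer: 1,11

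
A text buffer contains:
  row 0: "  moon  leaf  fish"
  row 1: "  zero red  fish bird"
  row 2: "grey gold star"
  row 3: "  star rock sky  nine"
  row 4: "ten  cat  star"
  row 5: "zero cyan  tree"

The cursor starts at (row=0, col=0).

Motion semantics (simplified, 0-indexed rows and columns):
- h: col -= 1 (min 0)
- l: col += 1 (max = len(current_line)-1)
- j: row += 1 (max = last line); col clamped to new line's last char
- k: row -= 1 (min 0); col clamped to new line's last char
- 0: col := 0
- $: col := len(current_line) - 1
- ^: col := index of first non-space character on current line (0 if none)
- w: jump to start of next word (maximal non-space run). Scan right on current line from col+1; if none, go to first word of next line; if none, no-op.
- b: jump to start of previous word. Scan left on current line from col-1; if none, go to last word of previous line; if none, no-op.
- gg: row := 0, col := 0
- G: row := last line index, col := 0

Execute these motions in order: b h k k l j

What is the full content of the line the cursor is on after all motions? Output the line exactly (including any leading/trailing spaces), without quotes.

Answer:   zero red  fish bird

Derivation:
After 1 (b): row=0 col=0 char='_'
After 2 (h): row=0 col=0 char='_'
After 3 (k): row=0 col=0 char='_'
After 4 (k): row=0 col=0 char='_'
After 5 (l): row=0 col=1 char='_'
After 6 (j): row=1 col=1 char='_'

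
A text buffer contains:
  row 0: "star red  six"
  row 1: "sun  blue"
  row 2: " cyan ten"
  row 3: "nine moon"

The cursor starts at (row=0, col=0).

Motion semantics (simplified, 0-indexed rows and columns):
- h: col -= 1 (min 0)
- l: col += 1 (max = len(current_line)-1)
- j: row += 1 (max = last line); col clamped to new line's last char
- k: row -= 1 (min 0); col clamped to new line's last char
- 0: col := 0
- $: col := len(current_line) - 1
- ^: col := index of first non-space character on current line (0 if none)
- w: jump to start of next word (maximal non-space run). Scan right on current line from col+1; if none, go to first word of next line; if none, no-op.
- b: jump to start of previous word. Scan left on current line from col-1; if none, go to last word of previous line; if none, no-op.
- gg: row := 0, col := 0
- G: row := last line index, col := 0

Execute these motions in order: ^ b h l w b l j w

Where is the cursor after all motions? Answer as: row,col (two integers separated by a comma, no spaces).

After 1 (^): row=0 col=0 char='s'
After 2 (b): row=0 col=0 char='s'
After 3 (h): row=0 col=0 char='s'
After 4 (l): row=0 col=1 char='t'
After 5 (w): row=0 col=5 char='r'
After 6 (b): row=0 col=0 char='s'
After 7 (l): row=0 col=1 char='t'
After 8 (j): row=1 col=1 char='u'
After 9 (w): row=1 col=5 char='b'

Answer: 1,5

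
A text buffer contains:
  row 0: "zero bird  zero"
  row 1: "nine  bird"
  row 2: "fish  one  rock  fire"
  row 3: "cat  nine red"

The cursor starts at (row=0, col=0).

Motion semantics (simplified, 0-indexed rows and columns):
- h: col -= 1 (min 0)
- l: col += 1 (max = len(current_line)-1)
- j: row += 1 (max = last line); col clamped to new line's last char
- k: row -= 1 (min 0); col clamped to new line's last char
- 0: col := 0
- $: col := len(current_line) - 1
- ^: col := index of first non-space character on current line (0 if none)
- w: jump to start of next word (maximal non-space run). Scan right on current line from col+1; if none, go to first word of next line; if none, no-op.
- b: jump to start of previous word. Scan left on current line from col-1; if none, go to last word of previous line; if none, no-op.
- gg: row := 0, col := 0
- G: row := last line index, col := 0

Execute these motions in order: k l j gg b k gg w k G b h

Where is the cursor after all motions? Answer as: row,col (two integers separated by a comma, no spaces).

After 1 (k): row=0 col=0 char='z'
After 2 (l): row=0 col=1 char='e'
After 3 (j): row=1 col=1 char='i'
After 4 (gg): row=0 col=0 char='z'
After 5 (b): row=0 col=0 char='z'
After 6 (k): row=0 col=0 char='z'
After 7 (gg): row=0 col=0 char='z'
After 8 (w): row=0 col=5 char='b'
After 9 (k): row=0 col=5 char='b'
After 10 (G): row=3 col=0 char='c'
After 11 (b): row=2 col=17 char='f'
After 12 (h): row=2 col=16 char='_'

Answer: 2,16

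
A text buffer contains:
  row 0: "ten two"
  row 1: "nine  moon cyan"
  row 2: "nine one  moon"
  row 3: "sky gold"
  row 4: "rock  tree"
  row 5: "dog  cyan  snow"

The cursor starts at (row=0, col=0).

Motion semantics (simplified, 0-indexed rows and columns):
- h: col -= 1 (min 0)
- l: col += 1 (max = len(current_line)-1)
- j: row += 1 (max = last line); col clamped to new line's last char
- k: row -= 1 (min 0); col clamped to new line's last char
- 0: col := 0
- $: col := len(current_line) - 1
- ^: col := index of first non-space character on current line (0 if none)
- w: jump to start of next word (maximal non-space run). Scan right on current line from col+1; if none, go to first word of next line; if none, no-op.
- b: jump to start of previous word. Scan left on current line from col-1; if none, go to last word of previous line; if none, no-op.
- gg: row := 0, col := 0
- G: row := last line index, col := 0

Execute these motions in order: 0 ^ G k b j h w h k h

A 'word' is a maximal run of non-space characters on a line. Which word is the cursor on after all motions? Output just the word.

Answer: gold

Derivation:
After 1 (0): row=0 col=0 char='t'
After 2 (^): row=0 col=0 char='t'
After 3 (G): row=5 col=0 char='d'
After 4 (k): row=4 col=0 char='r'
After 5 (b): row=3 col=4 char='g'
After 6 (j): row=4 col=4 char='_'
After 7 (h): row=4 col=3 char='k'
After 8 (w): row=4 col=6 char='t'
After 9 (h): row=4 col=5 char='_'
After 10 (k): row=3 col=5 char='o'
After 11 (h): row=3 col=4 char='g'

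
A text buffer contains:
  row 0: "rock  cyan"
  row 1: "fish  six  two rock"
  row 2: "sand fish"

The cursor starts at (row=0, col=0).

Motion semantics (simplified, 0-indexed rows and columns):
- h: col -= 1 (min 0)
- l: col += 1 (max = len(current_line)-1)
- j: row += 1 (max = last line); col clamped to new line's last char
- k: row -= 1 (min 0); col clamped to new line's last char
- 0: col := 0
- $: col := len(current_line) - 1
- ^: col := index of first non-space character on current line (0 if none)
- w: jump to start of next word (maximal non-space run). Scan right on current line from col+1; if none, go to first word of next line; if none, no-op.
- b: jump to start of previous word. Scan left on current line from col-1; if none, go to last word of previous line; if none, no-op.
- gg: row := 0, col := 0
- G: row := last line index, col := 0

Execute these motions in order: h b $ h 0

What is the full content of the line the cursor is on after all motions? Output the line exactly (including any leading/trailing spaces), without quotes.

After 1 (h): row=0 col=0 char='r'
After 2 (b): row=0 col=0 char='r'
After 3 ($): row=0 col=9 char='n'
After 4 (h): row=0 col=8 char='a'
After 5 (0): row=0 col=0 char='r'

Answer: rock  cyan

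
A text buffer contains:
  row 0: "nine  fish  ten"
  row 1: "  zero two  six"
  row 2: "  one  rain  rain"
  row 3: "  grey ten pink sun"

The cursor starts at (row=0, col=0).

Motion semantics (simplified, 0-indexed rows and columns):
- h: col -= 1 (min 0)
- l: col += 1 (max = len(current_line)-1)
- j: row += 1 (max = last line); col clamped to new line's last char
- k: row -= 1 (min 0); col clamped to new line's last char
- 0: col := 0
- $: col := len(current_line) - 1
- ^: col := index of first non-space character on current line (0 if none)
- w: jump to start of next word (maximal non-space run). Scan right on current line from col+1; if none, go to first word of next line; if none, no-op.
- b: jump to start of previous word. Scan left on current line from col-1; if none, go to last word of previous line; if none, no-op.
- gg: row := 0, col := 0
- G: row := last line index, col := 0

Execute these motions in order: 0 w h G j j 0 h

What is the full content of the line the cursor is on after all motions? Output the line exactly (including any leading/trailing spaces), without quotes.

Answer:   grey ten pink sun

Derivation:
After 1 (0): row=0 col=0 char='n'
After 2 (w): row=0 col=6 char='f'
After 3 (h): row=0 col=5 char='_'
After 4 (G): row=3 col=0 char='_'
After 5 (j): row=3 col=0 char='_'
After 6 (j): row=3 col=0 char='_'
After 7 (0): row=3 col=0 char='_'
After 8 (h): row=3 col=0 char='_'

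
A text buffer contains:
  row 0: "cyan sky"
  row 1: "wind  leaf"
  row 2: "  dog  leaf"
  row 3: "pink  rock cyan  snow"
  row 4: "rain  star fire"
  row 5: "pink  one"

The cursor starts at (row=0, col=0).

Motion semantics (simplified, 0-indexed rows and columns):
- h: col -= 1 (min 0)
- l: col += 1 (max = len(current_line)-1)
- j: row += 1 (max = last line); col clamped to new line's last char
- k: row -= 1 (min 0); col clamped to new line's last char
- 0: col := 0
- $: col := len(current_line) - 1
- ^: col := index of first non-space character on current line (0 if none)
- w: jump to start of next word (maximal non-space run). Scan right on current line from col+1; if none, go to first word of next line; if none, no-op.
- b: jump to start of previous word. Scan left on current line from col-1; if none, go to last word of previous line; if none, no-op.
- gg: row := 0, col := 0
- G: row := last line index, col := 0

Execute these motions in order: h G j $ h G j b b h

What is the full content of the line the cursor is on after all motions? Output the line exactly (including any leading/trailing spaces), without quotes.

After 1 (h): row=0 col=0 char='c'
After 2 (G): row=5 col=0 char='p'
After 3 (j): row=5 col=0 char='p'
After 4 ($): row=5 col=8 char='e'
After 5 (h): row=5 col=7 char='n'
After 6 (G): row=5 col=0 char='p'
After 7 (j): row=5 col=0 char='p'
After 8 (b): row=4 col=11 char='f'
After 9 (b): row=4 col=6 char='s'
After 10 (h): row=4 col=5 char='_'

Answer: rain  star fire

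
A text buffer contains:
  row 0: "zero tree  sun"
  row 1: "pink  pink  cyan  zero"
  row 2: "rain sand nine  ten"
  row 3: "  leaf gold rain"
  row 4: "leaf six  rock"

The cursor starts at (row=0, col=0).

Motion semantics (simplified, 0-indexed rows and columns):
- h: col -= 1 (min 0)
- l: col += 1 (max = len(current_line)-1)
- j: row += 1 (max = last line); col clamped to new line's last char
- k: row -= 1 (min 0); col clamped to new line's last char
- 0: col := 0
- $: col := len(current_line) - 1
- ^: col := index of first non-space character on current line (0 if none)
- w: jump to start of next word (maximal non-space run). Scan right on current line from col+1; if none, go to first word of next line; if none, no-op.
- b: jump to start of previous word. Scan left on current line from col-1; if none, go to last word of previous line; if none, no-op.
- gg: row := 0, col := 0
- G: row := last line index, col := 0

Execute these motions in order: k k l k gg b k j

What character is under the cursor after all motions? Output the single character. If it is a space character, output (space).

Answer: p

Derivation:
After 1 (k): row=0 col=0 char='z'
After 2 (k): row=0 col=0 char='z'
After 3 (l): row=0 col=1 char='e'
After 4 (k): row=0 col=1 char='e'
After 5 (gg): row=0 col=0 char='z'
After 6 (b): row=0 col=0 char='z'
After 7 (k): row=0 col=0 char='z'
After 8 (j): row=1 col=0 char='p'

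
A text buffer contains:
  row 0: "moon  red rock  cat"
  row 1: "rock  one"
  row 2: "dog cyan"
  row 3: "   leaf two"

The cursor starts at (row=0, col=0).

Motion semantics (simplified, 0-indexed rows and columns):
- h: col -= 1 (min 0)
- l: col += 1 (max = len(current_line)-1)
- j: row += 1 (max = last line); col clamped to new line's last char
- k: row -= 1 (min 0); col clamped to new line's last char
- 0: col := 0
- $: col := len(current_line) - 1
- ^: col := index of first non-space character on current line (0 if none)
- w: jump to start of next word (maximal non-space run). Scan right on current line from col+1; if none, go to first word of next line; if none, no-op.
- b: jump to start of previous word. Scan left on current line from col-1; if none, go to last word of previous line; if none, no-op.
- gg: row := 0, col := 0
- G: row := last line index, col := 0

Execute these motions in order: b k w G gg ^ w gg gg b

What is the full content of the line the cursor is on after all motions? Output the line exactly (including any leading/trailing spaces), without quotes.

After 1 (b): row=0 col=0 char='m'
After 2 (k): row=0 col=0 char='m'
After 3 (w): row=0 col=6 char='r'
After 4 (G): row=3 col=0 char='_'
After 5 (gg): row=0 col=0 char='m'
After 6 (^): row=0 col=0 char='m'
After 7 (w): row=0 col=6 char='r'
After 8 (gg): row=0 col=0 char='m'
After 9 (gg): row=0 col=0 char='m'
After 10 (b): row=0 col=0 char='m'

Answer: moon  red rock  cat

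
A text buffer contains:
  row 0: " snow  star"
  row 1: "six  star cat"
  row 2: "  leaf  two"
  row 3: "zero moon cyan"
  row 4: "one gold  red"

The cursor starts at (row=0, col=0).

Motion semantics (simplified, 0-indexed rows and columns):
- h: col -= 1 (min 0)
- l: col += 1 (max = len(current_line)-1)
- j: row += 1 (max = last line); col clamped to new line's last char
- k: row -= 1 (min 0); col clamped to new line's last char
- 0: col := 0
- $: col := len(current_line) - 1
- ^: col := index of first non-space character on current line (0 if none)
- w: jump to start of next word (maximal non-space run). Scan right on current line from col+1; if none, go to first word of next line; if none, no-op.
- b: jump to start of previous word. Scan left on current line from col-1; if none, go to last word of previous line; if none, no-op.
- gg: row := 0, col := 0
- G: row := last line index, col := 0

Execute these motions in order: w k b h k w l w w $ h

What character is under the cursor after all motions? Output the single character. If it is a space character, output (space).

Answer: a

Derivation:
After 1 (w): row=0 col=1 char='s'
After 2 (k): row=0 col=1 char='s'
After 3 (b): row=0 col=1 char='s'
After 4 (h): row=0 col=0 char='_'
After 5 (k): row=0 col=0 char='_'
After 6 (w): row=0 col=1 char='s'
After 7 (l): row=0 col=2 char='n'
After 8 (w): row=0 col=7 char='s'
After 9 (w): row=1 col=0 char='s'
After 10 ($): row=1 col=12 char='t'
After 11 (h): row=1 col=11 char='a'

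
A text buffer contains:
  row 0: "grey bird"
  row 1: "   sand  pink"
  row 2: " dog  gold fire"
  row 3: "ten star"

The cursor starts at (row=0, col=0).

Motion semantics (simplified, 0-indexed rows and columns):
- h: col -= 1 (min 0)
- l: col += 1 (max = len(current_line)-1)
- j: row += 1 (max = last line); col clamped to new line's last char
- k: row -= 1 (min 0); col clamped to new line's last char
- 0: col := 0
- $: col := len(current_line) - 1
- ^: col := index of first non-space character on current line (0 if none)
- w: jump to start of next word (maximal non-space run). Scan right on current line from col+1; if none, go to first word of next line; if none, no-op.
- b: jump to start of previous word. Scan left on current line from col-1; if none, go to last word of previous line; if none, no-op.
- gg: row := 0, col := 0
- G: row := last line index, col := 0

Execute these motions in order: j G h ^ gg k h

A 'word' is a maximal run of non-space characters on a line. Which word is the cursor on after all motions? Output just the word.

Answer: grey

Derivation:
After 1 (j): row=1 col=0 char='_'
After 2 (G): row=3 col=0 char='t'
After 3 (h): row=3 col=0 char='t'
After 4 (^): row=3 col=0 char='t'
After 5 (gg): row=0 col=0 char='g'
After 6 (k): row=0 col=0 char='g'
After 7 (h): row=0 col=0 char='g'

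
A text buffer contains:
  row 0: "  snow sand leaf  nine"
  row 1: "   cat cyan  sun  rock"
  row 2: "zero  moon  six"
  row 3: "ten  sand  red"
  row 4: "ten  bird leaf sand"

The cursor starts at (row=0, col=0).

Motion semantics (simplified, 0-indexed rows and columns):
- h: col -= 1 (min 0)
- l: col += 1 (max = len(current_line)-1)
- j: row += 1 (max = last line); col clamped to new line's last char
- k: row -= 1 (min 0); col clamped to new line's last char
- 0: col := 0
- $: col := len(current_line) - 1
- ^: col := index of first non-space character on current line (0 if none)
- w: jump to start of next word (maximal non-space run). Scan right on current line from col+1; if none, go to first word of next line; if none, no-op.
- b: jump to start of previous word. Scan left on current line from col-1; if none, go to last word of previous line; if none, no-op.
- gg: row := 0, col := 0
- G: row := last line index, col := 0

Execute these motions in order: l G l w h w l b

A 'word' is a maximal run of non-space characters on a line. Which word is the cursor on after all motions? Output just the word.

Answer: bird

Derivation:
After 1 (l): row=0 col=1 char='_'
After 2 (G): row=4 col=0 char='t'
After 3 (l): row=4 col=1 char='e'
After 4 (w): row=4 col=5 char='b'
After 5 (h): row=4 col=4 char='_'
After 6 (w): row=4 col=5 char='b'
After 7 (l): row=4 col=6 char='i'
After 8 (b): row=4 col=5 char='b'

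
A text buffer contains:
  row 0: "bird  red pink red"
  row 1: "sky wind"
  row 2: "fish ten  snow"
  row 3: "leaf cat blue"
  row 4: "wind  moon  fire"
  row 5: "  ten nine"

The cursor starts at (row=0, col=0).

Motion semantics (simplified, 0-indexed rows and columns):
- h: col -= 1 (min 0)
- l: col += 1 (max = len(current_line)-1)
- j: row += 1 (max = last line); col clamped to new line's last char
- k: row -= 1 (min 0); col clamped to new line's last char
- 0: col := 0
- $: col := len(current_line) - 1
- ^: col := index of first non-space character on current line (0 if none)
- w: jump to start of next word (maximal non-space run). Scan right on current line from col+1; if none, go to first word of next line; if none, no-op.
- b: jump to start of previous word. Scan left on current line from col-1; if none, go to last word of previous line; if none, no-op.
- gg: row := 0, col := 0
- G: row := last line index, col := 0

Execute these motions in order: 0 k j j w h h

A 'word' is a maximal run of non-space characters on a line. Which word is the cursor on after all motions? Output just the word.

After 1 (0): row=0 col=0 char='b'
After 2 (k): row=0 col=0 char='b'
After 3 (j): row=1 col=0 char='s'
After 4 (j): row=2 col=0 char='f'
After 5 (w): row=2 col=5 char='t'
After 6 (h): row=2 col=4 char='_'
After 7 (h): row=2 col=3 char='h'

Answer: fish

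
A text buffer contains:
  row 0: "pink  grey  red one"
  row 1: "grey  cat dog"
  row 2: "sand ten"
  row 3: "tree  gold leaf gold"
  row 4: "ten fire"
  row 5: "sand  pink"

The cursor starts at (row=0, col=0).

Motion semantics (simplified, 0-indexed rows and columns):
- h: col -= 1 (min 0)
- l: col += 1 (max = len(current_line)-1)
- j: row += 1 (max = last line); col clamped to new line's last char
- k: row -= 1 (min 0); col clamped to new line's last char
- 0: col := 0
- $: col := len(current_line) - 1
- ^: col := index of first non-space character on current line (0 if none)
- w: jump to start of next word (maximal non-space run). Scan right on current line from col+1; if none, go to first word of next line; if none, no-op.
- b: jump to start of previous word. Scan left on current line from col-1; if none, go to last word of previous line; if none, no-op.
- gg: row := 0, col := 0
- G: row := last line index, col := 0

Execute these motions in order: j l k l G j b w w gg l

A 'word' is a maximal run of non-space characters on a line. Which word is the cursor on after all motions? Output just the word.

After 1 (j): row=1 col=0 char='g'
After 2 (l): row=1 col=1 char='r'
After 3 (k): row=0 col=1 char='i'
After 4 (l): row=0 col=2 char='n'
After 5 (G): row=5 col=0 char='s'
After 6 (j): row=5 col=0 char='s'
After 7 (b): row=4 col=4 char='f'
After 8 (w): row=5 col=0 char='s'
After 9 (w): row=5 col=6 char='p'
After 10 (gg): row=0 col=0 char='p'
After 11 (l): row=0 col=1 char='i'

Answer: pink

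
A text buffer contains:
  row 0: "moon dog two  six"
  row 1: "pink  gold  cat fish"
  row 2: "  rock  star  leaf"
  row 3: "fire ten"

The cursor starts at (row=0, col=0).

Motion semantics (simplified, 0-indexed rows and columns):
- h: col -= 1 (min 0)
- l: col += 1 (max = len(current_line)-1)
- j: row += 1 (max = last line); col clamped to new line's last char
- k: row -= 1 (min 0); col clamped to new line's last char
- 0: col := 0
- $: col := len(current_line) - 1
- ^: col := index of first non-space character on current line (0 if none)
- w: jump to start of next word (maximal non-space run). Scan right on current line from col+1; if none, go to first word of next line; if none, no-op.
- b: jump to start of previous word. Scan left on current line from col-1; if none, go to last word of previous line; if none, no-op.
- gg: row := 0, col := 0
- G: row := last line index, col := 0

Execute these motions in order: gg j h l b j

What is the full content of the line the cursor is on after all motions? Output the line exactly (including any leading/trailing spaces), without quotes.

Answer:   rock  star  leaf

Derivation:
After 1 (gg): row=0 col=0 char='m'
After 2 (j): row=1 col=0 char='p'
After 3 (h): row=1 col=0 char='p'
After 4 (l): row=1 col=1 char='i'
After 5 (b): row=1 col=0 char='p'
After 6 (j): row=2 col=0 char='_'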